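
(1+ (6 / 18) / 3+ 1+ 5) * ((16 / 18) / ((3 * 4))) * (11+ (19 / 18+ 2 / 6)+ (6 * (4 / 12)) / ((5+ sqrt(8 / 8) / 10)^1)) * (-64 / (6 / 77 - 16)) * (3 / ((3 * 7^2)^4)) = 0.00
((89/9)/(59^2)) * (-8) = -712/31329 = -0.02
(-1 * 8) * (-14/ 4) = 28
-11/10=-1.10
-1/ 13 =-0.08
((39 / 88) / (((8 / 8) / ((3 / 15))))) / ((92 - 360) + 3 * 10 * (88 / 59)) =-2301 / 5795680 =-0.00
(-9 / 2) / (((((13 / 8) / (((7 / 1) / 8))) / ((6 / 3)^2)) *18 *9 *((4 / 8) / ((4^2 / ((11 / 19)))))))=-4256 / 1287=-3.31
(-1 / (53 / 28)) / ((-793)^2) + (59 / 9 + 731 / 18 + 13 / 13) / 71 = 9632068205 / 14198152722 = 0.68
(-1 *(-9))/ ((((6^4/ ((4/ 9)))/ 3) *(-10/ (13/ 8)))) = -13/ 8640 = -0.00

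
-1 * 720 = -720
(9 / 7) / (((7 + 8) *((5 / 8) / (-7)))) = -0.96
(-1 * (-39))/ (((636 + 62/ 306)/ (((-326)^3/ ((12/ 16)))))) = -275643385056/ 97339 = -2831787.72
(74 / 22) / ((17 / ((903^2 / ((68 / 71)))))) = 2142079443 / 12716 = 168455.45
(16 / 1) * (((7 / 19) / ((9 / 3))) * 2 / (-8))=-28 / 57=-0.49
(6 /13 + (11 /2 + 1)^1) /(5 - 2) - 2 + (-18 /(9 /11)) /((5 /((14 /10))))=-5.84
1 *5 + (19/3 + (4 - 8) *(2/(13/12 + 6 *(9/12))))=1990/201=9.90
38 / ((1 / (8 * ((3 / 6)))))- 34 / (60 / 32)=2008 / 15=133.87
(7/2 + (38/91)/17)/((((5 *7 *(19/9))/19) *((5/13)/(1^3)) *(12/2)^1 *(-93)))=-2181/516460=-0.00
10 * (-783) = -7830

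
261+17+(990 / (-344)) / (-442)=21135167 / 76024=278.01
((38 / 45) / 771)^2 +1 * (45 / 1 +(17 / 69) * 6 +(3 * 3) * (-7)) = -457422316288 / 27686089575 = -16.52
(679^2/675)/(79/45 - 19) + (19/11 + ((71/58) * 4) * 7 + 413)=15671633/38280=409.39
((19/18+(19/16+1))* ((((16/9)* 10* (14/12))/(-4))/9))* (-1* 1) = 16345/8748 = 1.87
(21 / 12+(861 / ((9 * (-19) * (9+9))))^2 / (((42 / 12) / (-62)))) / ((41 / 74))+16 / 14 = 271855289 / 151059006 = 1.80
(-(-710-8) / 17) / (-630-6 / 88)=-31592 / 471291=-0.07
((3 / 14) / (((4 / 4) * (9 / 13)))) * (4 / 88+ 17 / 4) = 1.33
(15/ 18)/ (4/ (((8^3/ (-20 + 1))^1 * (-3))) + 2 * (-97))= -320/ 74477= -0.00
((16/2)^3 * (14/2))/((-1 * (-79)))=3584/79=45.37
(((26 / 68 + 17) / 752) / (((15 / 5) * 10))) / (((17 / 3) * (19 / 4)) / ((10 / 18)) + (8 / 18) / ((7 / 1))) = 12411 / 781447568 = 0.00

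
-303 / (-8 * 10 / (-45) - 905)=2727 / 8129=0.34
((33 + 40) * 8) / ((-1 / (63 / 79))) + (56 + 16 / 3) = -95840 / 237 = -404.39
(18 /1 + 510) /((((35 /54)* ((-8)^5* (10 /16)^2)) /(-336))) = 2673 /125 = 21.38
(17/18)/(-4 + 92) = 17/1584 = 0.01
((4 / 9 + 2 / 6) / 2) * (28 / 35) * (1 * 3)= 14 / 15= 0.93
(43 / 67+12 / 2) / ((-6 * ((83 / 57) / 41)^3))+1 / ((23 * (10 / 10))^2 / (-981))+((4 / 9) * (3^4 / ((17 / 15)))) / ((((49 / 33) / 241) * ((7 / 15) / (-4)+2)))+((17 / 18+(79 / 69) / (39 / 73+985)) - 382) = -70621141892353904290555 / 3158992022747460984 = -22355.59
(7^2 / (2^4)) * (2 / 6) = 49 / 48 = 1.02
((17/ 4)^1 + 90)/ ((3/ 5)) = 157.08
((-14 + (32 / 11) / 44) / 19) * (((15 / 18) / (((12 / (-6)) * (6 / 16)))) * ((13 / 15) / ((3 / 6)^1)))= 29224 / 20691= 1.41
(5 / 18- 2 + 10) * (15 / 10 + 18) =1937 / 12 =161.42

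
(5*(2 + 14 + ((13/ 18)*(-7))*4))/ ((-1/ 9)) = 190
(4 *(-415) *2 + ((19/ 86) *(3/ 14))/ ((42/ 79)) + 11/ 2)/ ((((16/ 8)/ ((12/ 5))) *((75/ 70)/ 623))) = -2312663.39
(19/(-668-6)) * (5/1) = -95/674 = -0.14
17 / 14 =1.21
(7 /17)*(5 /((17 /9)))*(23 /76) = 7245 /21964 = 0.33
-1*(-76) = 76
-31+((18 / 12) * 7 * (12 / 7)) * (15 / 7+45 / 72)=527 / 28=18.82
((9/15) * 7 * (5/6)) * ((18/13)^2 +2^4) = 10598/169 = 62.71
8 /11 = 0.73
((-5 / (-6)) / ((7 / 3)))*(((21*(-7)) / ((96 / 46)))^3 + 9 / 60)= -7157173843 / 57344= -124811.21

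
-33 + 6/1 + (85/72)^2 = -132743/5184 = -25.61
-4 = -4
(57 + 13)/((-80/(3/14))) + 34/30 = 227/240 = 0.95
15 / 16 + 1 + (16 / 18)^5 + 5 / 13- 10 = -87485509 / 12282192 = -7.12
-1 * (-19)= 19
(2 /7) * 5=10 /7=1.43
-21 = -21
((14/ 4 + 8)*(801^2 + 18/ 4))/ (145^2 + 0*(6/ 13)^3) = 29513853/ 84100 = 350.94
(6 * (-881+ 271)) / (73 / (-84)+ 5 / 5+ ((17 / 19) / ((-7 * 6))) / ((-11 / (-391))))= 4283664 / 733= 5844.02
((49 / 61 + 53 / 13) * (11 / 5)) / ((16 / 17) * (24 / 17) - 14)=-1230273 / 1451983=-0.85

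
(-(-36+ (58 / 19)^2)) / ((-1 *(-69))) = 9632 / 24909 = 0.39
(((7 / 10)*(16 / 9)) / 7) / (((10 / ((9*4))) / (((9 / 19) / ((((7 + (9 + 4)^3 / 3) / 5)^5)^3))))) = 157641800537109375 / 183677832356609779218633323824449505641522425509888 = 0.00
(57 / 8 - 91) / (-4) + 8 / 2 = 799 / 32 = 24.97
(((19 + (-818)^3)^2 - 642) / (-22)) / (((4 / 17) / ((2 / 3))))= -5092941799826294759 / 132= -38582892422926475.45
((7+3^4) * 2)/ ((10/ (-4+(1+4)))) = 88/ 5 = 17.60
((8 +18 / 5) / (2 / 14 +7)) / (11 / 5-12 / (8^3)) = 3712 / 4975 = 0.75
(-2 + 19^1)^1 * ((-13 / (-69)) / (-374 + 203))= -221 / 11799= -0.02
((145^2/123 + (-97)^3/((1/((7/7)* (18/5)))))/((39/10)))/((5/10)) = -8082211588/4797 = -1684847.11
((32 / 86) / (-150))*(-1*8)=64 / 3225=0.02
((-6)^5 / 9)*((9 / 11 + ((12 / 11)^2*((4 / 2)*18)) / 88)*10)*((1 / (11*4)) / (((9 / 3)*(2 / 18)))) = -11255760 / 14641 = -768.78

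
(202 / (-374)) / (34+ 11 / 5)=-0.01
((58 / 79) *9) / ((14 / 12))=3132 / 553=5.66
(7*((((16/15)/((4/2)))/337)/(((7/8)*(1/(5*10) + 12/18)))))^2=409600/1204853521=0.00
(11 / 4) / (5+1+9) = 11 / 60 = 0.18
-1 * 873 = -873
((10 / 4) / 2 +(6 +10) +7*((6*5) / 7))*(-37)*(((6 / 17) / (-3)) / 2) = 6993 / 68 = 102.84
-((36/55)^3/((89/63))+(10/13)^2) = -1977483932/2502446375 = -0.79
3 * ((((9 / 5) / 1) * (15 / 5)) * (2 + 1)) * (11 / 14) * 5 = 2673 / 14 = 190.93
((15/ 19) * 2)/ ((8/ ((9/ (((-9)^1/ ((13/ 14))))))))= -0.18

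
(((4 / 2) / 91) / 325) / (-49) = -2 / 1449175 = -0.00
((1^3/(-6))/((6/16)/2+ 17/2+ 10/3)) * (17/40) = -17/2885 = -0.01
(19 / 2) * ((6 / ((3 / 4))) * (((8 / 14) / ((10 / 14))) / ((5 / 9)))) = 2736 / 25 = 109.44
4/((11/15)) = 60/11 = 5.45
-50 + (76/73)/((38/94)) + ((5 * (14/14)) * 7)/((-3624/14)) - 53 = -13301657/132276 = -100.56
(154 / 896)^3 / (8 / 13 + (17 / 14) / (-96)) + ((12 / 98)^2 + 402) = 41636390398851 / 103567077376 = 402.02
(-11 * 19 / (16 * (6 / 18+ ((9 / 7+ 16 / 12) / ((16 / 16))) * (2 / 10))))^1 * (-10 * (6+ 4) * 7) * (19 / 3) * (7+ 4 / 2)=4864475 / 8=608059.38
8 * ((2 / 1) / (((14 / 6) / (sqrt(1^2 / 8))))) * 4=48 * sqrt(2) / 7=9.70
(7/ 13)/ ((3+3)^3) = 0.00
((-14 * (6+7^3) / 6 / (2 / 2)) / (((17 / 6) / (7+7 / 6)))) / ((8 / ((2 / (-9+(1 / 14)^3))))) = 82119002 / 1259445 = 65.20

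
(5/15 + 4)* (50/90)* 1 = 65/27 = 2.41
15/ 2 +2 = 19/ 2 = 9.50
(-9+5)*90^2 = -32400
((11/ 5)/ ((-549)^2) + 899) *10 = 2709595012/ 301401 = 8990.00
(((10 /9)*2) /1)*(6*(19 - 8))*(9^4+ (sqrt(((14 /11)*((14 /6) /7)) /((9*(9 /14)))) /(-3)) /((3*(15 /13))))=962280 - 1456*sqrt(33) /2187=962276.18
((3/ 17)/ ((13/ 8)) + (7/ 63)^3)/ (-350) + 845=6806852719/ 8055450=845.00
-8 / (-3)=8 / 3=2.67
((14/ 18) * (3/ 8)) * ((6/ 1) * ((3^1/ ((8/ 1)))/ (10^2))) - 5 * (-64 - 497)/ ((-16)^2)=70167/ 6400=10.96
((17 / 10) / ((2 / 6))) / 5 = 1.02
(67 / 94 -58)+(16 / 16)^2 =-5291 / 94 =-56.29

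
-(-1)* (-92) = -92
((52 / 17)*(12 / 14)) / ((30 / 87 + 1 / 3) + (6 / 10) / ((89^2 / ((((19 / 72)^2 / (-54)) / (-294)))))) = 1404395398748160 / 363257445455413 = 3.87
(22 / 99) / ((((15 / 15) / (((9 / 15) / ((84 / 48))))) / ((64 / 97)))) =512 / 10185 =0.05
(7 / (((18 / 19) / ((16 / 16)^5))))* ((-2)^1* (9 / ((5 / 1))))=-26.60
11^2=121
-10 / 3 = -3.33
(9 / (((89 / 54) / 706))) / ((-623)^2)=343116 / 34543481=0.01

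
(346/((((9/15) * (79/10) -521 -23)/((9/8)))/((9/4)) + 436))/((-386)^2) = 350325/33635251016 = 0.00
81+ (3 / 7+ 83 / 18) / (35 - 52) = 172867 / 2142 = 80.70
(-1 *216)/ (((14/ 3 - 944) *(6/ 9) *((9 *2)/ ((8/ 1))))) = 216/ 1409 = 0.15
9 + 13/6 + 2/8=137/12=11.42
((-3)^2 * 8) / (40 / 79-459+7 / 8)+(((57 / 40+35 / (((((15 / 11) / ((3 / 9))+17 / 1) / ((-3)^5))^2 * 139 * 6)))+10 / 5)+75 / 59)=286807644896781 / 28369460804480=10.11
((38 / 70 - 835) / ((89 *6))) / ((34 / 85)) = -14603 / 3738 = -3.91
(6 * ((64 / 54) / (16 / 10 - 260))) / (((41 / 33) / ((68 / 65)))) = -704 / 30381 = -0.02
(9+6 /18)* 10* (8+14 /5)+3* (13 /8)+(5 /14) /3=170183 /168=1012.99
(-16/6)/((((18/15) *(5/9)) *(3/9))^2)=-54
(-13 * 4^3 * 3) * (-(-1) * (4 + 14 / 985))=-9869184 / 985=-10019.48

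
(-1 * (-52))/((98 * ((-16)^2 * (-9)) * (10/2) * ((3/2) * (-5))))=13/2116800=0.00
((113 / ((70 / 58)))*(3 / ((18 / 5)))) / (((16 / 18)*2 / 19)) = 186789 / 224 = 833.88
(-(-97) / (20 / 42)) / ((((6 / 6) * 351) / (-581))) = -337.18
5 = 5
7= 7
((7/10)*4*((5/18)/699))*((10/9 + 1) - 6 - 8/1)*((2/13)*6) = -2996/245349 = -0.01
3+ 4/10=17/5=3.40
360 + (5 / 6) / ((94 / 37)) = 203225 / 564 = 360.33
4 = 4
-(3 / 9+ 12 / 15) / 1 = -17 / 15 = -1.13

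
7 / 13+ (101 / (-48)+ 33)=19615 / 624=31.43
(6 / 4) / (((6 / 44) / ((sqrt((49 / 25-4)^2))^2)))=28611 / 625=45.78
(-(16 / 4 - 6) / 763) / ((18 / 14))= 2 / 981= 0.00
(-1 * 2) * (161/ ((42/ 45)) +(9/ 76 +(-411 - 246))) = 36813/ 38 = 968.76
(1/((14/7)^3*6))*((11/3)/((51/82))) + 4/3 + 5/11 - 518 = -20845879/40392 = -516.09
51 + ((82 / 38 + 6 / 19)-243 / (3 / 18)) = -26686 / 19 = -1404.53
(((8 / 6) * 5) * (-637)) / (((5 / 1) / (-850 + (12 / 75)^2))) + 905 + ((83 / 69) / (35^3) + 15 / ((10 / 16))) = 10692167658538 / 14791875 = 722840.59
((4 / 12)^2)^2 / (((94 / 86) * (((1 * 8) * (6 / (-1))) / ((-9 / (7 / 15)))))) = 0.00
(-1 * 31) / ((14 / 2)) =-31 / 7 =-4.43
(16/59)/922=8/27199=0.00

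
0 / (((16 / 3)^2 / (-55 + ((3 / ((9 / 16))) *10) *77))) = 0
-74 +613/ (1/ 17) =10347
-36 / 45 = -4 / 5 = -0.80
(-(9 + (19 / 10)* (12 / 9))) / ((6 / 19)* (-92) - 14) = 3287 / 12270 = 0.27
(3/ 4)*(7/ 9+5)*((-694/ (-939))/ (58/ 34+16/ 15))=766870/ 663873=1.16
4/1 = 4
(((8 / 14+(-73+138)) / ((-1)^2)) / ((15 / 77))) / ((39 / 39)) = 1683 / 5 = 336.60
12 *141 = 1692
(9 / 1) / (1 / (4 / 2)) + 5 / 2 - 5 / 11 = 441 / 22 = 20.05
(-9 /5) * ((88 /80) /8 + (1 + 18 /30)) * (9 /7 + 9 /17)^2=-3647916 /354025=-10.30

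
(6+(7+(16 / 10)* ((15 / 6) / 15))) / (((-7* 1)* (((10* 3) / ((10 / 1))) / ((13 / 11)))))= -2587 / 3465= -0.75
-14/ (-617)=14/ 617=0.02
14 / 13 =1.08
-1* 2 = -2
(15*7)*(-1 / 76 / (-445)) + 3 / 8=0.38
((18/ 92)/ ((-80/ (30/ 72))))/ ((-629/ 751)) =0.00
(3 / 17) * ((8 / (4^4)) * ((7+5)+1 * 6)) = 27 / 272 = 0.10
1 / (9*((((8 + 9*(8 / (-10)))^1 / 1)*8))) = 5 / 288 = 0.02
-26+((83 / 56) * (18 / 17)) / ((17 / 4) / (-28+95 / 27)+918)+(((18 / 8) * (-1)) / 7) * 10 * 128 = -14035629535 / 32086803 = -437.43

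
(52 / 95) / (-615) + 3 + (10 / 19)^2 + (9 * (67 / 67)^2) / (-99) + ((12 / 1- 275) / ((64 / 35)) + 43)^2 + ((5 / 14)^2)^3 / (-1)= 10169.49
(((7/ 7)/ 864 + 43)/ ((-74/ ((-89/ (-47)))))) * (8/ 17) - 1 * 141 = -903677345/ 6385608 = -141.52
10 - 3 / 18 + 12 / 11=721 / 66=10.92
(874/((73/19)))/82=8303/2993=2.77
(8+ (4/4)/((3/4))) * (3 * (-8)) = -224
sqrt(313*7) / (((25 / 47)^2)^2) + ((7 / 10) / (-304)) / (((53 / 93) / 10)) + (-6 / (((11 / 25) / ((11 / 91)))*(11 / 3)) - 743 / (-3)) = 11959481063 / 48384336 + 4879681*sqrt(2191) / 390625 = 831.90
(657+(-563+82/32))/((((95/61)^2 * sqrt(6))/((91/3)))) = 493.02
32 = 32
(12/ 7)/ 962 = 6/ 3367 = 0.00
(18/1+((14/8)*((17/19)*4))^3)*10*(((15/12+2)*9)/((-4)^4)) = 1058043285/3511808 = 301.28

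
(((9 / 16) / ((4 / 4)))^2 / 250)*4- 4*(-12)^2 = -9215919 / 16000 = -575.99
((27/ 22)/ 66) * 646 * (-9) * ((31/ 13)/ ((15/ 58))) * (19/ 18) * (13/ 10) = -16551489/ 12100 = -1367.89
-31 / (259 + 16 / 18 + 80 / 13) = -3627 / 31127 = -0.12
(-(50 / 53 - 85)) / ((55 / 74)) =5994 / 53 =113.09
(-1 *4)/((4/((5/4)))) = -5/4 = -1.25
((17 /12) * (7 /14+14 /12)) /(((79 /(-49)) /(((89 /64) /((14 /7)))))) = -370685 /364032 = -1.02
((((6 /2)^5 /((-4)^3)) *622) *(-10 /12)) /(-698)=-125955 /44672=-2.82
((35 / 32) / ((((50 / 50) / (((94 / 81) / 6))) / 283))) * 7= 3258745 / 7776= 419.08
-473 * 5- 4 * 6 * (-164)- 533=1038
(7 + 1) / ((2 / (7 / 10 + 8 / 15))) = 74 / 15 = 4.93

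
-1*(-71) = 71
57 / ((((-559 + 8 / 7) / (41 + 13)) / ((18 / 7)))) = -55404 / 3905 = -14.19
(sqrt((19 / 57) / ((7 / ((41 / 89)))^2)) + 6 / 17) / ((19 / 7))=41* sqrt(3) / 5073 + 42 / 323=0.14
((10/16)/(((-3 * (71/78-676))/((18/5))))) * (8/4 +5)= 819/105314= 0.01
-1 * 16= -16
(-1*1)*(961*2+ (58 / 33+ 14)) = -63946 / 33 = -1937.76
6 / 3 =2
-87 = -87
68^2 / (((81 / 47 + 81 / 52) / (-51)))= -192117952 / 2673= -71873.53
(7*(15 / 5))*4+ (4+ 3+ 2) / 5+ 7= 464 / 5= 92.80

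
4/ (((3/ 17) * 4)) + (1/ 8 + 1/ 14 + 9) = 2497/ 168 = 14.86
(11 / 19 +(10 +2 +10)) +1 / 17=7312 / 323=22.64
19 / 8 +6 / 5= 143 / 40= 3.58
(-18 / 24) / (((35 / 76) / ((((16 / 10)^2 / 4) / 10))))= -456 / 4375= -0.10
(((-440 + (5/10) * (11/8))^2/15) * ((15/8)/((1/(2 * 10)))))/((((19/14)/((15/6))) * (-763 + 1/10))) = -14410328625/12369152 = -1165.02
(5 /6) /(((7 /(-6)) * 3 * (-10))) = 1 /42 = 0.02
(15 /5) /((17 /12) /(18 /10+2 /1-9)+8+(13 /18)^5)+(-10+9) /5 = 173816099 /973248305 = 0.18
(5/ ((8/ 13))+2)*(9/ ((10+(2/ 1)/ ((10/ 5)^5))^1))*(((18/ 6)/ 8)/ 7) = 2187/ 4508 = 0.49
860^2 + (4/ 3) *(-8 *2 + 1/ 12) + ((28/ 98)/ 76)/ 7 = 12393861167/ 16758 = 739578.78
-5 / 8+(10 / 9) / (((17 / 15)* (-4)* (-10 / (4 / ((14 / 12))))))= -515 / 952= -0.54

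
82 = 82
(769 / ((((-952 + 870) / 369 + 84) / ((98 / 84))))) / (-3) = -5383 / 1508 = -3.57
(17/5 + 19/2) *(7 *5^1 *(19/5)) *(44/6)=62909/5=12581.80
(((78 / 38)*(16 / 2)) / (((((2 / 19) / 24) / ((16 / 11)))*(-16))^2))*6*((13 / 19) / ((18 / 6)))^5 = 1235663104 / 47306523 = 26.12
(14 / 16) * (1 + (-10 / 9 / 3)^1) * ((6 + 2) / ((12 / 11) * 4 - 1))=1309 / 999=1.31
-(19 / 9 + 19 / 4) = -6.86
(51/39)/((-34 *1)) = -1/26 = -0.04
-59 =-59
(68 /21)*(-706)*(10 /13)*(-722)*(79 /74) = 13691401520 /10101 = 1355450.11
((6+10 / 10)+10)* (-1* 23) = -391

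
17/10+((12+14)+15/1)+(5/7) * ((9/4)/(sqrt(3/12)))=1607/35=45.91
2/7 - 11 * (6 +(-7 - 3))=310/7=44.29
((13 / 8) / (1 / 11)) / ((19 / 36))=1287 / 38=33.87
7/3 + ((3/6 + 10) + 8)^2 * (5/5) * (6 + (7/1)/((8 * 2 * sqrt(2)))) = 9583 * sqrt(2)/128 + 12335/6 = 2161.71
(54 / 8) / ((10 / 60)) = 40.50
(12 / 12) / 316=1 / 316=0.00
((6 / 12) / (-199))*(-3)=3 / 398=0.01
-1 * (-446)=446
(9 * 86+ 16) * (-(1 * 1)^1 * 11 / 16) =-4345 / 8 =-543.12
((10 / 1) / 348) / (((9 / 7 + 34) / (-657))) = -7665 / 14326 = -0.54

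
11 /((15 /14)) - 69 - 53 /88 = -78323 /1320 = -59.34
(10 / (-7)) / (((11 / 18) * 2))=-90 / 77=-1.17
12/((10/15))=18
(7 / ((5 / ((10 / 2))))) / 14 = 1 / 2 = 0.50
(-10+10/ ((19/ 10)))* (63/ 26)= -2835/ 247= -11.48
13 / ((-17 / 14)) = -182 / 17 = -10.71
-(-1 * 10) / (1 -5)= -2.50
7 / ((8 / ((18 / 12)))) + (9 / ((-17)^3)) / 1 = 103029 / 78608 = 1.31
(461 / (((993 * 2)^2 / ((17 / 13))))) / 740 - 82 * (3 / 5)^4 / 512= -1575099984649 / 75886331040000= -0.02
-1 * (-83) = 83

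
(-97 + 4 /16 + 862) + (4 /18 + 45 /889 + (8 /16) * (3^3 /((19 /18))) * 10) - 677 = 131598335 /608076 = 216.42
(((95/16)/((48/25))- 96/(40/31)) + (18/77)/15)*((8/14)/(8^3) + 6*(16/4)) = -8242127119/4816896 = -1711.09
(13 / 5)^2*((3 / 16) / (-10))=-507 / 4000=-0.13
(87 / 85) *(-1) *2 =-174 / 85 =-2.05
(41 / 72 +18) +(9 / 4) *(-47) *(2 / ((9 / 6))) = -8815 / 72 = -122.43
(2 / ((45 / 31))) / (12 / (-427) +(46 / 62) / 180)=-3282776 / 57139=-57.45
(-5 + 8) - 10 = -7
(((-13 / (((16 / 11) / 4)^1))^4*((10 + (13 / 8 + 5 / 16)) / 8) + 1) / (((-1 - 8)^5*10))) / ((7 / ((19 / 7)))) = -1517509072621 / 948109639680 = -1.60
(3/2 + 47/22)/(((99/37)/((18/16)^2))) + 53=52969/968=54.72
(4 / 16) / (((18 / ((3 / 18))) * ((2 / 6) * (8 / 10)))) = 0.01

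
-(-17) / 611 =17 / 611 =0.03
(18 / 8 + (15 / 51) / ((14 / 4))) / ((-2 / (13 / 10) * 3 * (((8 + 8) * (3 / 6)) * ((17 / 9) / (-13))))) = 0.44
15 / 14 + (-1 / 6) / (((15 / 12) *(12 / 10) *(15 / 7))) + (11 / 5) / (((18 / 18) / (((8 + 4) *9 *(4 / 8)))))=226459 / 1890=119.82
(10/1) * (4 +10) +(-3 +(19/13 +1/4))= 7213/52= 138.71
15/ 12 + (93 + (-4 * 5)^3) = -31623/ 4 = -7905.75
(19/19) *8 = 8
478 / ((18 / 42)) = 3346 / 3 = 1115.33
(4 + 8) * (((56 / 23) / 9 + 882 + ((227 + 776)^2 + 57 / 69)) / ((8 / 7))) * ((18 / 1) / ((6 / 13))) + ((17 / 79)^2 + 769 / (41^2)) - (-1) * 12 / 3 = 99491636586831958 / 241295783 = 412322318.07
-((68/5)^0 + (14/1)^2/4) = -50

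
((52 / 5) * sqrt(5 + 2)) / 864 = 13 * sqrt(7) / 1080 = 0.03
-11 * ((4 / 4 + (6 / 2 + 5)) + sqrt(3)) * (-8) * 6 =528 * sqrt(3) + 4752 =5666.52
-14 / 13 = -1.08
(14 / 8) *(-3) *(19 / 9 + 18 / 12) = -455 / 24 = -18.96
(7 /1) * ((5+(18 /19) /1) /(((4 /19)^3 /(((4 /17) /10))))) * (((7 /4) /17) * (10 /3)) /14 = 285551 /110976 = 2.57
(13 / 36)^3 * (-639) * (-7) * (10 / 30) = 1091909 / 15552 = 70.21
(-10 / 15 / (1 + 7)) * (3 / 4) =-1 / 16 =-0.06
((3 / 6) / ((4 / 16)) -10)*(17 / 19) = -136 / 19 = -7.16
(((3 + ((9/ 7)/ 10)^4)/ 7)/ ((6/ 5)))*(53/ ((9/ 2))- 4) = 24012187/ 8643600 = 2.78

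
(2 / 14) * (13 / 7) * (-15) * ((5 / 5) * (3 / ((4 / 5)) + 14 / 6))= -4745 / 196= -24.21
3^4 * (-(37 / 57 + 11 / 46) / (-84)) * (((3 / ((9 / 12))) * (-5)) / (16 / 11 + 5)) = -1152855 / 434378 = -2.65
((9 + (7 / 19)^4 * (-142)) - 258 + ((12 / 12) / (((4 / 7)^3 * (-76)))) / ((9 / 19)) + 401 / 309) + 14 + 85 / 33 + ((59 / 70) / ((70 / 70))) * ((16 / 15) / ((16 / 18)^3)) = -13848283505059649 / 59533969017600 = -232.61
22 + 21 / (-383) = 8405 / 383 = 21.95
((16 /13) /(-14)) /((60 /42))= -4 /65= -0.06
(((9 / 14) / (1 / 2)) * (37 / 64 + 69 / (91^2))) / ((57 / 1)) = 932439 / 70487872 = 0.01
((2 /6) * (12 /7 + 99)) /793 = 235 /5551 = 0.04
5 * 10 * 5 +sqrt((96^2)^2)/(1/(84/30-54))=-2358046/5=-471609.20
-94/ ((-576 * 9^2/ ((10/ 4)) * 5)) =47/ 46656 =0.00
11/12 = 0.92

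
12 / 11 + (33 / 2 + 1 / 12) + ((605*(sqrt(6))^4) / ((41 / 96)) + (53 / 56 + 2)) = 3865508627 / 75768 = 51017.69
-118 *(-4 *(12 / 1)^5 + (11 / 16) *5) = 939586387 / 8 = 117448298.38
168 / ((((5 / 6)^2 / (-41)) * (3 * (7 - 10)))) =27552 / 25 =1102.08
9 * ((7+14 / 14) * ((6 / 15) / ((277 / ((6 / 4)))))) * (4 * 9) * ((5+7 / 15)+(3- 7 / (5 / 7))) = -10368 / 1385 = -7.49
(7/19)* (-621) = -4347/19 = -228.79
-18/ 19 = -0.95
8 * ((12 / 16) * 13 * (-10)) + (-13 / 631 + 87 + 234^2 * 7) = 382598.98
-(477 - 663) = 186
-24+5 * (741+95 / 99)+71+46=376477 / 99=3802.80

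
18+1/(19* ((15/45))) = 345/19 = 18.16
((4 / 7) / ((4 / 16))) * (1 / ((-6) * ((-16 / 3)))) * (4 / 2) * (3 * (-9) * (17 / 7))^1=-459 / 49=-9.37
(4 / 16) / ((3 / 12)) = 1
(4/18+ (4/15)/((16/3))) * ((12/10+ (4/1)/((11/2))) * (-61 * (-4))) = 316834/2475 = 128.01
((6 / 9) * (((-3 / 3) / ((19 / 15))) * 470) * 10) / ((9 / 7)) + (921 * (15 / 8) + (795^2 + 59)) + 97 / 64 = 6915386803 / 10944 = 631888.41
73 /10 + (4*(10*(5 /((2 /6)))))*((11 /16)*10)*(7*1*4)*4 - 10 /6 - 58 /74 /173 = 88718940899 /192030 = 462005.63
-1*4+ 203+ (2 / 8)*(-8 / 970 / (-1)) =96516 / 485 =199.00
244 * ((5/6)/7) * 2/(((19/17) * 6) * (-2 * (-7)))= 5185/8379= 0.62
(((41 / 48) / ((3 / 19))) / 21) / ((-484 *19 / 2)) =-41 / 731808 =-0.00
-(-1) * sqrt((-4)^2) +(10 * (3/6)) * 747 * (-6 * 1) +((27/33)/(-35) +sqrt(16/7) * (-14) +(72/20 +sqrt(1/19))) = -8624933/385-8 * sqrt(7) +sqrt(19)/19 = -22423.36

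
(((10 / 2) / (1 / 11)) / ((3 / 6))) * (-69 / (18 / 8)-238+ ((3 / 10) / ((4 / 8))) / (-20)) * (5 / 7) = -886699 / 42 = -21111.88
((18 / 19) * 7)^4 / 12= 21003948 / 130321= 161.17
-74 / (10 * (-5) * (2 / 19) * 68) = 703 / 3400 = 0.21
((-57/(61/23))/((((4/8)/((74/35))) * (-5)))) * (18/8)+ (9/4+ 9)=2226627/42700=52.15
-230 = -230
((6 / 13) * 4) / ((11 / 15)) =360 / 143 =2.52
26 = 26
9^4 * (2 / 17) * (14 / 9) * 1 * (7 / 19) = 142884 / 323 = 442.37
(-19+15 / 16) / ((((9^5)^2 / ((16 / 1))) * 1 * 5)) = -289 / 17433922005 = -0.00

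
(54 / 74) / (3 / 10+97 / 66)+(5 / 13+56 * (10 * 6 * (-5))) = -2359481665 / 140452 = -16799.20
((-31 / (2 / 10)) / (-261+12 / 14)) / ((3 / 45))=5425 / 607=8.94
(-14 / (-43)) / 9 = 14 / 387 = 0.04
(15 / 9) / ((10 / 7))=7 / 6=1.17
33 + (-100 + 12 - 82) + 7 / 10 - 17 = -1533 / 10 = -153.30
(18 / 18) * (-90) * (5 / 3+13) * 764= -1008480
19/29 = 0.66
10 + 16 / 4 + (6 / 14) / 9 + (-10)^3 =-20705 / 21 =-985.95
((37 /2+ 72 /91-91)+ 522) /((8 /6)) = 245859 /728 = 337.72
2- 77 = -75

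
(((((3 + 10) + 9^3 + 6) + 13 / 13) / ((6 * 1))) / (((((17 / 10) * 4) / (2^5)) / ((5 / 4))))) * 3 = 37450 / 17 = 2202.94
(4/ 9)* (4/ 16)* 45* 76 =380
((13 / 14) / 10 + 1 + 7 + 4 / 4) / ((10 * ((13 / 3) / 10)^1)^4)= 103113 / 3998540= 0.03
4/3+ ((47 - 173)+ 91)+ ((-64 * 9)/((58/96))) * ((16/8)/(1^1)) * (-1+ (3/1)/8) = 100751/87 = 1158.06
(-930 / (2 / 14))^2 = 42380100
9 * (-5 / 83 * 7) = -315 / 83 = -3.80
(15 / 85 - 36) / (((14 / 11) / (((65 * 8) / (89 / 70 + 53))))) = -600600 / 2227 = -269.69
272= 272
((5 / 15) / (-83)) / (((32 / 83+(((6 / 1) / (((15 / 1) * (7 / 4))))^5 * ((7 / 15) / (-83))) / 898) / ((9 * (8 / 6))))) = -50533546875 / 404268370904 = -0.13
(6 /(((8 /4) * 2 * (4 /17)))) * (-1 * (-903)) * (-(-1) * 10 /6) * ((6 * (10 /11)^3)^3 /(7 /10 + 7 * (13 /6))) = 130612500000000 /2357947691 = 55392.45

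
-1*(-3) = 3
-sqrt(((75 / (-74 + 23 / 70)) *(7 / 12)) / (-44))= -35 *sqrt(63030) / 75636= -0.12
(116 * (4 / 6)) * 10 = 773.33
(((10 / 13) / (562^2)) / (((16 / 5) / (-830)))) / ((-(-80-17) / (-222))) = 1151625 / 796558568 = 0.00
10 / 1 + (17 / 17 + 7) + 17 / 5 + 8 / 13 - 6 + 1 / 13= 16.09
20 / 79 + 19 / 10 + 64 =52261 / 790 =66.15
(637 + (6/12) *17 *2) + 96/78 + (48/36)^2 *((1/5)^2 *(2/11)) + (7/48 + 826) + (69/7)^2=39819310019/25225200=1578.55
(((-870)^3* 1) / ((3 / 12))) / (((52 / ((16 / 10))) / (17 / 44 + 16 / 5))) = -41564709360 / 143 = -290662303.22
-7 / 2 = -3.50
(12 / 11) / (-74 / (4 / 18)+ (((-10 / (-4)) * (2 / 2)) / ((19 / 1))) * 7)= -456 / 138809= -0.00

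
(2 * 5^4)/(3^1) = 1250/3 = 416.67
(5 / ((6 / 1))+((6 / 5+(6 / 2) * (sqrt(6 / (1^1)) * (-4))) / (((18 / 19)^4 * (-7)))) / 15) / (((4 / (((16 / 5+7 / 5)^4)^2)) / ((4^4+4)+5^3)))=112261225040857211 * sqrt(6) / 41006250000+6481484580126702289 / 410062500000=22511962.87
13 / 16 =0.81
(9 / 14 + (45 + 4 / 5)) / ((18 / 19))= 61769 / 1260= 49.02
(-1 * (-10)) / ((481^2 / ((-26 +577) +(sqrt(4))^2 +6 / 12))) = 5555 / 231361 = 0.02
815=815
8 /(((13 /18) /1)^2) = 2592 /169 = 15.34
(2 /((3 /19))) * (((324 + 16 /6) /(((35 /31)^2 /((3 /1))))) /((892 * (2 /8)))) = 146072 /3345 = 43.67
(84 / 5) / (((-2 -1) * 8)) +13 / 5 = 19 / 10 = 1.90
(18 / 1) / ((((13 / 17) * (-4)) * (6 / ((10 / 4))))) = -255 / 104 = -2.45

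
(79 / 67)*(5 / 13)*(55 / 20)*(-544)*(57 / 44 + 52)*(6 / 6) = -470050 / 13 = -36157.69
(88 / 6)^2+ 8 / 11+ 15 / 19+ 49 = 499646 / 1881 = 265.63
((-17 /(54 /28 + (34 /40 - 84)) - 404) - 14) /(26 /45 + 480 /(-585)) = 1389579165 /807341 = 1721.18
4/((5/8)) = 32/5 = 6.40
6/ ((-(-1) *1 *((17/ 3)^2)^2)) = 486/ 83521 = 0.01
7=7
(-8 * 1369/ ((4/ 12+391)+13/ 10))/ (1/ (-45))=14785200/ 11779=1255.22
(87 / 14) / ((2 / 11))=957 / 28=34.18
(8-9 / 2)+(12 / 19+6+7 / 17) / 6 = 4529 / 969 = 4.67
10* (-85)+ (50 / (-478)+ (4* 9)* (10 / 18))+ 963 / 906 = -59838571 / 72178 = -829.04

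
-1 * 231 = -231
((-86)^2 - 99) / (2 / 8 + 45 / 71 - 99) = -2072348 / 27865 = -74.37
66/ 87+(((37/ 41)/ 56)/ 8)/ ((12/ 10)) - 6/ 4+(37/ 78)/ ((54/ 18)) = -72491309/ 124645248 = -0.58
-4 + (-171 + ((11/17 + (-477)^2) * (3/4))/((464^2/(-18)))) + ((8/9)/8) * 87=-986015017/5490048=-179.60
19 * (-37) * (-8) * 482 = 2710768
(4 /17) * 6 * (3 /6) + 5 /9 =193 /153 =1.26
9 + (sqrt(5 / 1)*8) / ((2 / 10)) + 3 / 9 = 28 / 3 + 40*sqrt(5) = 98.78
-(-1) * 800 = 800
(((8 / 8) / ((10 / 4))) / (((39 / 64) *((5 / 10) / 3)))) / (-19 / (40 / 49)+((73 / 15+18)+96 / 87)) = 178176 / 31447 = 5.67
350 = 350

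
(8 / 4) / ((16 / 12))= 3 / 2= 1.50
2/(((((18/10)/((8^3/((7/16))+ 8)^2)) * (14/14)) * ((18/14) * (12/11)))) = 1870811360/1701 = 1099830.31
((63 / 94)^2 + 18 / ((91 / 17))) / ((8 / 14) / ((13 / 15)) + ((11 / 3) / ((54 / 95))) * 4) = 49652919 / 344692360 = 0.14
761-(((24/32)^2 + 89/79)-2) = 962297/1264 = 761.31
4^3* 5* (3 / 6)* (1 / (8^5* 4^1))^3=0.00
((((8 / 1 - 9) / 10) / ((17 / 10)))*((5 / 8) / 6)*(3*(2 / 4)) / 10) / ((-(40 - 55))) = -1 / 16320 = -0.00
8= 8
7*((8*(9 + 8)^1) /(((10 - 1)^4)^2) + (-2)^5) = -9642464552 /43046721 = -224.00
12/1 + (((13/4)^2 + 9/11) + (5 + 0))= 28.38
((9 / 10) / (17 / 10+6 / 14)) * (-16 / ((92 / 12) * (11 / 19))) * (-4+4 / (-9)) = 255360 / 37697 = 6.77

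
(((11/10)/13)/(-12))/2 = -11/3120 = -0.00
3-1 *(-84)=87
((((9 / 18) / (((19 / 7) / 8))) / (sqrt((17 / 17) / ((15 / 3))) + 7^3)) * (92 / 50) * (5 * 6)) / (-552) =-2401 / 5588318 + 7 * sqrt(5) / 27941590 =-0.00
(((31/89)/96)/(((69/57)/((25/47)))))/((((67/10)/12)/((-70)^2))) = 90190625/6446003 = 13.99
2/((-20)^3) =-0.00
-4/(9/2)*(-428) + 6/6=3433/9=381.44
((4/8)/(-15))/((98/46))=-23/1470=-0.02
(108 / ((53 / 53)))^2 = 11664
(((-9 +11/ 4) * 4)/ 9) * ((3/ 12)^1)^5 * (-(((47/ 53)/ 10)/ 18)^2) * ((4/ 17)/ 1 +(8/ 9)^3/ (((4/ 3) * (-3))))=408665/ 103947886891008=0.00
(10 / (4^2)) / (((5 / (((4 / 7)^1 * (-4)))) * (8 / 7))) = -1 / 4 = -0.25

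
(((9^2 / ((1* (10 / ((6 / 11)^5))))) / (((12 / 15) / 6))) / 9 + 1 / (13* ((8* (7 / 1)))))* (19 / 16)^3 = 263195708585 / 480236044288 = 0.55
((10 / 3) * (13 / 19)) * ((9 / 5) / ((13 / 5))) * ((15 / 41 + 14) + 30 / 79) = 1432830 / 61541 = 23.28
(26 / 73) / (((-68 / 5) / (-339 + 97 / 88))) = 1932775 / 218416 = 8.85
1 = 1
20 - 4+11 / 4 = 18.75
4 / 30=2 / 15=0.13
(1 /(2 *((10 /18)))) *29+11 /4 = 577 /20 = 28.85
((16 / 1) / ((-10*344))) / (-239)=1 / 51385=0.00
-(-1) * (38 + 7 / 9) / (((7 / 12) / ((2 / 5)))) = 2792 / 105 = 26.59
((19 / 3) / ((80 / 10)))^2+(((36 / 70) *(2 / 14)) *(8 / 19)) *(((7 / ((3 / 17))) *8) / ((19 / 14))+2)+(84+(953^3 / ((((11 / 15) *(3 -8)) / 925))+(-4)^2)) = -122359433847322320329 / 560387520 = -218347892271.62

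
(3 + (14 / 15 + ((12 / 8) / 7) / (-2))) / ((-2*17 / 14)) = -1.58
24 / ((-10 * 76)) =-3 / 95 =-0.03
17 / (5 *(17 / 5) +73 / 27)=459 / 532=0.86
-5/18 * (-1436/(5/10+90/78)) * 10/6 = 466700/1161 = 401.98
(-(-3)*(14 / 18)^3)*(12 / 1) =1372 / 81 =16.94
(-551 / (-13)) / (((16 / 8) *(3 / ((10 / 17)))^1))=2755 / 663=4.16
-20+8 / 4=-18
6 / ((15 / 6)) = 12 / 5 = 2.40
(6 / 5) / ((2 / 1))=3 / 5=0.60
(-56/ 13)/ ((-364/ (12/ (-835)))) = -24/ 141115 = -0.00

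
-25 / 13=-1.92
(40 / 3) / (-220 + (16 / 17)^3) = -49130 / 807573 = -0.06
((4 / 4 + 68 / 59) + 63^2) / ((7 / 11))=2577278 / 413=6240.38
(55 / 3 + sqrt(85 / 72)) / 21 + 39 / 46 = sqrt(170) / 252 + 4987 / 2898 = 1.77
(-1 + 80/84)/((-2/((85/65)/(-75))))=-17/40950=-0.00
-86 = -86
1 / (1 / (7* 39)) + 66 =339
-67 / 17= -3.94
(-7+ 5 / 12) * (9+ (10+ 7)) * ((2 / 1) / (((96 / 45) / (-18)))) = 46215 / 16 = 2888.44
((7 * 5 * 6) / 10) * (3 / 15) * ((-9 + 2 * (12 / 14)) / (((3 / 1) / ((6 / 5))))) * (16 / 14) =-2448 / 175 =-13.99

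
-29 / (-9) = 29 / 9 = 3.22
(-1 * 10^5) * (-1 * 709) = 70900000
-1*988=-988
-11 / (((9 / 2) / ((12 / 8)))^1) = -11 / 3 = -3.67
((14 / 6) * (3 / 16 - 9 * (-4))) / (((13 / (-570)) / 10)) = -1925175 / 52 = -37022.60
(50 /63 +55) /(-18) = -3515 /1134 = -3.10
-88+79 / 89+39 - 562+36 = -51096 / 89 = -574.11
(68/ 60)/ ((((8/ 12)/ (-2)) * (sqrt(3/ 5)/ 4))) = -68 * sqrt(15)/ 15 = -17.56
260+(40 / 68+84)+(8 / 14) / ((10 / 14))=29358 / 85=345.39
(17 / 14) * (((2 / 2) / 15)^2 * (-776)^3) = -3971952896 / 1575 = -2521874.85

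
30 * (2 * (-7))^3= -82320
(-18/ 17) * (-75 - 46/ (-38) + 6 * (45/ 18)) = 20106/ 323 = 62.25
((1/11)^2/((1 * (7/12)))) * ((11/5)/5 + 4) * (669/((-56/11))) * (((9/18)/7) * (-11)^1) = 222777/34300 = 6.49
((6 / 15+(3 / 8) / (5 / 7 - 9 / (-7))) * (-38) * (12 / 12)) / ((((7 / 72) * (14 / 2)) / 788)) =-6333156 / 245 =-25849.62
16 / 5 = 3.20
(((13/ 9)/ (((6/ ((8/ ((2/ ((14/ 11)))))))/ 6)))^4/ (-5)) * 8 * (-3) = 2247064322048/ 160099335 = 14035.44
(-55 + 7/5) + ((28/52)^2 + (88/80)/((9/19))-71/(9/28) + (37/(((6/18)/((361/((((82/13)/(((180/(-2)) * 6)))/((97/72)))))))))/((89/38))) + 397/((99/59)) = -120473019541285/61051419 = -1973304.17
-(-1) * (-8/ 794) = -4/ 397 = -0.01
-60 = -60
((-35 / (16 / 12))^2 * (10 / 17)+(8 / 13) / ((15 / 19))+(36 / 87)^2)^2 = 82109484775186557649 / 497438083022400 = 165064.73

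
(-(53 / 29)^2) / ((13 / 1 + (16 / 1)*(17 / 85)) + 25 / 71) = -997195 / 4941716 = -0.20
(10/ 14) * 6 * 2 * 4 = 240/ 7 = 34.29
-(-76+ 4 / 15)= 1136 / 15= 75.73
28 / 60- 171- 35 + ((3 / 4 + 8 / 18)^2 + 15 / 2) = -1274011 / 6480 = -196.61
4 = 4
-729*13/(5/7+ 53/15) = -995085/446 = -2231.13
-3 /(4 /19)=-57 /4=-14.25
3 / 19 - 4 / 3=-67 / 57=-1.18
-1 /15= -0.07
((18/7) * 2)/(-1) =-36/7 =-5.14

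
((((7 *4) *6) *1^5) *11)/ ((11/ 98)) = 16464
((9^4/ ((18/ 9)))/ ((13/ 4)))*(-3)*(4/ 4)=-39366/ 13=-3028.15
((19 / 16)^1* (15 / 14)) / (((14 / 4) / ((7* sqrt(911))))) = 285* sqrt(911) / 112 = 76.80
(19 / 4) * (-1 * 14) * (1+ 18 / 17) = -4655 / 34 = -136.91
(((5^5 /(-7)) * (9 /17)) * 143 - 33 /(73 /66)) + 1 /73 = -293855938 /8687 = -33827.09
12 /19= 0.63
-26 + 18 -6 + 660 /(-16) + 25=-121 /4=-30.25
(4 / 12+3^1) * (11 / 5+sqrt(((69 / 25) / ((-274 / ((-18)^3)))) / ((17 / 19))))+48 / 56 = 172 / 21+36 * sqrt(3053319) / 2329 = 35.20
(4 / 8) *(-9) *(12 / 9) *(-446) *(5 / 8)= 3345 / 2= 1672.50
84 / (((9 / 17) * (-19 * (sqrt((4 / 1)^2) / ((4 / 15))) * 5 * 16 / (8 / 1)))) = -238 / 4275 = -0.06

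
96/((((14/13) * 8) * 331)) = 78/2317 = 0.03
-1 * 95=-95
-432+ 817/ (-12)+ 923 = 422.92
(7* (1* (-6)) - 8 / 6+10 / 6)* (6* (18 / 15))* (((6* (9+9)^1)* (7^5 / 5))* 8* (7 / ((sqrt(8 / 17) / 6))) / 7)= -1306912320* sqrt(34)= -7620542868.70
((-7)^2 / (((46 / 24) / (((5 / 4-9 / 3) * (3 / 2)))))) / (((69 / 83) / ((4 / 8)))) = -85407 / 2116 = -40.36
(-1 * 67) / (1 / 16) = -1072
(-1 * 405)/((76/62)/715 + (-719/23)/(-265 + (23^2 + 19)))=58430153925/15689293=3724.21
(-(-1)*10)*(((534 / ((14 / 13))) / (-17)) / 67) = -34710 / 7973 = -4.35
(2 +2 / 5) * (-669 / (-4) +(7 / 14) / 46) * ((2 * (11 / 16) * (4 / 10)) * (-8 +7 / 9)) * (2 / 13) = -84634 / 345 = -245.32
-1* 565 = -565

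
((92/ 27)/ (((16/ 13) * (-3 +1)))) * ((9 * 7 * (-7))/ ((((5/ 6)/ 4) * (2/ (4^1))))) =29302/ 5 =5860.40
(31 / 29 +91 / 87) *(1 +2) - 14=-222 / 29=-7.66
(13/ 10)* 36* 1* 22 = 5148/ 5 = 1029.60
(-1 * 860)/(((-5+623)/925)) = -397750/309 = -1287.22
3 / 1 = 3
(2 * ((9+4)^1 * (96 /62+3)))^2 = 13439556 /961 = 13984.97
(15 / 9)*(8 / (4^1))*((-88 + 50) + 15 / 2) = -305 / 3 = -101.67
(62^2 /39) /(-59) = -1.67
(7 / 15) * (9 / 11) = 21 / 55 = 0.38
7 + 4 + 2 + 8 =21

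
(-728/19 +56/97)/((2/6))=-208656/1843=-113.22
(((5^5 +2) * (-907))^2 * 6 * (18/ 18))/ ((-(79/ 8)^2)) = -3088883728788864/ 6241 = -494934101712.68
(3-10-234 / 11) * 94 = -29234 / 11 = -2657.64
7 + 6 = 13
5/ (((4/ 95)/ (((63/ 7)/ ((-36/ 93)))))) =-44175/ 16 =-2760.94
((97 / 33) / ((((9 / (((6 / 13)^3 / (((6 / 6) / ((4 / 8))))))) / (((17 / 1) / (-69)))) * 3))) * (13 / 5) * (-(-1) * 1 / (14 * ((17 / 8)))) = -1552 / 13468455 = -0.00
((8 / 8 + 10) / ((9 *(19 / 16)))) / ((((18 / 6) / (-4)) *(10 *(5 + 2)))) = -352 / 17955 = -0.02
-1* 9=-9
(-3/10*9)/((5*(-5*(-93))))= -9/7750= -0.00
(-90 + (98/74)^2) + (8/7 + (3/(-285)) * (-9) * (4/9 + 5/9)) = -79211298/910385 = -87.01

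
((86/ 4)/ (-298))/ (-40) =43/ 23840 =0.00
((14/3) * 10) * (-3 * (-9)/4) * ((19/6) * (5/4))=9975/8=1246.88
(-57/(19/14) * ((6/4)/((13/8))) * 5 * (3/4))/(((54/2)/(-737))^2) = -38021830/351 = -108324.30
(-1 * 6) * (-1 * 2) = 12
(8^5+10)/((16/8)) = 16389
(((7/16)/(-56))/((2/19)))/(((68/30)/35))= -9975/8704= -1.15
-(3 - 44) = 41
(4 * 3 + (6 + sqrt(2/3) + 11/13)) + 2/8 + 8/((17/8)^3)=sqrt(6)/3 + 5091601/255476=20.75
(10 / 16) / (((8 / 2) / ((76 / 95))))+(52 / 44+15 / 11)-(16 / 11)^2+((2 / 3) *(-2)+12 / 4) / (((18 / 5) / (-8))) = -82301 / 26136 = -3.15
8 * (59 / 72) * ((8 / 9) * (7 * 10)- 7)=362.01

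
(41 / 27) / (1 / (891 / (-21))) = -451 / 7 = -64.43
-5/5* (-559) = 559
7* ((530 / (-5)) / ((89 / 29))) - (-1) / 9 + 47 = -194.66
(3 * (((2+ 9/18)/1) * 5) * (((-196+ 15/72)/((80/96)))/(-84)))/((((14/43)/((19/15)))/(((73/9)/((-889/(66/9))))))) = -27.30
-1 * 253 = -253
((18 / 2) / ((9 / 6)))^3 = 216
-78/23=-3.39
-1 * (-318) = 318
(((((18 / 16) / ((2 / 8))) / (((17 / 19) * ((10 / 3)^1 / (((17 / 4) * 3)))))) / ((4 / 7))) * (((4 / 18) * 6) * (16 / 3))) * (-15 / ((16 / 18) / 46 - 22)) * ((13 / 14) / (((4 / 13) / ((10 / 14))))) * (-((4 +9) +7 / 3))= -5399.85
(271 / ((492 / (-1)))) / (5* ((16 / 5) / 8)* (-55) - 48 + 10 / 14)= 1897 / 541692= 0.00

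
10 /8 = 5 /4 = 1.25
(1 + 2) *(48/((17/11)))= 1584/17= 93.18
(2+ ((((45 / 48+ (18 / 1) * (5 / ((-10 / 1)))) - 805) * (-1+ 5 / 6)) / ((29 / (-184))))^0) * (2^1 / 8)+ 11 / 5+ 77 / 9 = 2071 / 180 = 11.51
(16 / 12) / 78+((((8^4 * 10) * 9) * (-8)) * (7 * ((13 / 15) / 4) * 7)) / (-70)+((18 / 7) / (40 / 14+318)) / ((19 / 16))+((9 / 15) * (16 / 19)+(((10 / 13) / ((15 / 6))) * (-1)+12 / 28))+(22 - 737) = 39018959965984 / 87375015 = 446568.85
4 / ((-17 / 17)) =-4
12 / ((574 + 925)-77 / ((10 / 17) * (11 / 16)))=20 / 2181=0.01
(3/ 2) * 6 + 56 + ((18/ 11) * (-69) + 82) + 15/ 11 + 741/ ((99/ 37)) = 10309/ 33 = 312.39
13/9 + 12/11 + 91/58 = 23567/5742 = 4.10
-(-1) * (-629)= -629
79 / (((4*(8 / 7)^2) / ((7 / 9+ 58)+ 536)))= 20721463 / 2304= 8993.69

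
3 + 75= 78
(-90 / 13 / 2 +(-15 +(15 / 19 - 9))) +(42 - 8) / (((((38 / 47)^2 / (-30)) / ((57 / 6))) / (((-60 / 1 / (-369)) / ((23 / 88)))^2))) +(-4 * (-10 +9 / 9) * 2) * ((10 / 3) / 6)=-3771753392876 / 658933509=-5724.03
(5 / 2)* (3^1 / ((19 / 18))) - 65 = -1100 / 19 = -57.89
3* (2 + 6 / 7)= 60 / 7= 8.57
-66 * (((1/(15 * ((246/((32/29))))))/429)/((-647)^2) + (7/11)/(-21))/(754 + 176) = 291169769069/135393942624525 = 0.00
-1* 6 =-6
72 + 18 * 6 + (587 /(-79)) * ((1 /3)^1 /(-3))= 180.83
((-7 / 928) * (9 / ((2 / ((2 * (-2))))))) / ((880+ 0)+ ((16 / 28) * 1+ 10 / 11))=4851 / 31493536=0.00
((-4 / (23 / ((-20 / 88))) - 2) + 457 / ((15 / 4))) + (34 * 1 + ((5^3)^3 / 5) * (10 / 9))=4943158472 / 11385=434181.68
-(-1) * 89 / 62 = 89 / 62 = 1.44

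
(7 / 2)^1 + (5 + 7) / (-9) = 13 / 6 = 2.17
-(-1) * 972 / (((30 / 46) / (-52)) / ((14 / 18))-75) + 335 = 67418047 / 209345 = 322.04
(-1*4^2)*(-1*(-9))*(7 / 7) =-144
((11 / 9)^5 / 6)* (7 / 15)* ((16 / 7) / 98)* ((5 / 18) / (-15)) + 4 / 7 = 2008524878 / 3515482215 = 0.57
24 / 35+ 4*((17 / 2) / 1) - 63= -991 / 35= -28.31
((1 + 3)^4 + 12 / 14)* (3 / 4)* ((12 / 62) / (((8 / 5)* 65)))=261 / 728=0.36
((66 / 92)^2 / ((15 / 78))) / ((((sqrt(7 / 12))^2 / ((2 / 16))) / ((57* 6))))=7262541 / 37030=196.13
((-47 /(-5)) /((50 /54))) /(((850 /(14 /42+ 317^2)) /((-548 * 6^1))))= -209644464816 /53125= -3946248.75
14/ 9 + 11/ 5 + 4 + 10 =17.76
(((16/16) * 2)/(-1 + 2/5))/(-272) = 5/408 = 0.01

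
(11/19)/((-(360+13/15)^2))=-2475/556710811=-0.00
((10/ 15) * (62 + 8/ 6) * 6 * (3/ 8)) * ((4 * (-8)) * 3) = -9120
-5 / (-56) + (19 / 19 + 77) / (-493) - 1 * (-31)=853945 / 27608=30.93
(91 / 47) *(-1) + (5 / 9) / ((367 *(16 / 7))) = -4807523 / 2483856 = -1.94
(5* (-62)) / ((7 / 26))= -8060 / 7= -1151.43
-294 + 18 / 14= -2049 / 7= -292.71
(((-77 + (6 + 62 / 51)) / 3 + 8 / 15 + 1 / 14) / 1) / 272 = -242653 / 2913120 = -0.08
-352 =-352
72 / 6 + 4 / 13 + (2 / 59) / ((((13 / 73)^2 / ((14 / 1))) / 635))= 94872340 / 9971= 9514.83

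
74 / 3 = 24.67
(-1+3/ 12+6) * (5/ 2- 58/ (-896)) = 3447/ 256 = 13.46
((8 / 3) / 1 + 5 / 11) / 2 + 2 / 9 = 353 / 198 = 1.78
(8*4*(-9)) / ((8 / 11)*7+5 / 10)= -51.51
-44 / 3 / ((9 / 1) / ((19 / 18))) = -418 / 243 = -1.72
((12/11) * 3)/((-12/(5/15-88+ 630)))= -1627/11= -147.91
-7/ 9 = -0.78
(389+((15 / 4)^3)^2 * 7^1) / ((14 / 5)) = 406638595 / 57344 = 7091.21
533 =533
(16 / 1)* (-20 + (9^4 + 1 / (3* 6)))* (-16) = -1674510.22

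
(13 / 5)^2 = 169 / 25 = 6.76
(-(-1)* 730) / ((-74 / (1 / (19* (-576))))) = 365 / 404928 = 0.00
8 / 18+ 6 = 58 / 9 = 6.44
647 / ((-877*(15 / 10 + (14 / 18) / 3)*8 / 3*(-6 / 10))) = 17469 / 66652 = 0.26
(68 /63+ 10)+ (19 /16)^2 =201431 /16128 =12.49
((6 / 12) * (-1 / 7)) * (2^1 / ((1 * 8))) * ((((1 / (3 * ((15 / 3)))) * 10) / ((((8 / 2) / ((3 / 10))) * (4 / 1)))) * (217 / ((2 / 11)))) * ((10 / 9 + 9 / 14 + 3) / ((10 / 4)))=-204259 / 403200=-0.51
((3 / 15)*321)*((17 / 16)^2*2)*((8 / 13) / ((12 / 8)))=30923 / 520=59.47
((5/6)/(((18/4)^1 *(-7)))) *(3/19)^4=-15/912247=-0.00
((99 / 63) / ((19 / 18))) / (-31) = -198 / 4123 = -0.05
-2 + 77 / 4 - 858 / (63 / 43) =-47743 / 84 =-568.37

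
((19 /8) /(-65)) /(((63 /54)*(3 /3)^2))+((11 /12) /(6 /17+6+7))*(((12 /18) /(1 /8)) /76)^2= -124755073 /4026875580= -0.03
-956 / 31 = -30.84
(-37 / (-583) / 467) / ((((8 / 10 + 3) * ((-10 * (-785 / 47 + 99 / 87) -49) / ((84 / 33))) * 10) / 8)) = 5648272 / 8270956204797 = 0.00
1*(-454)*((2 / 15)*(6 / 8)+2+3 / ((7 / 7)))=-11577 / 5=-2315.40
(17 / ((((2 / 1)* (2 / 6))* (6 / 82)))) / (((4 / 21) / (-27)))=-49399.88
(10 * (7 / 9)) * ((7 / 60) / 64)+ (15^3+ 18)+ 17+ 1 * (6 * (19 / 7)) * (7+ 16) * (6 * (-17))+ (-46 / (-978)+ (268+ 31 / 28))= -136150643771 / 3943296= -34527.12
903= 903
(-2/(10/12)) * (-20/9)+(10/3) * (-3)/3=2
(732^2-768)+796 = 535852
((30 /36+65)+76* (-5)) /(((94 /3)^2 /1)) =-5655 /17672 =-0.32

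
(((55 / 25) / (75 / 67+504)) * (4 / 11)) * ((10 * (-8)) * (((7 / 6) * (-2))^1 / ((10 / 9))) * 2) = 30016 / 56405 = 0.53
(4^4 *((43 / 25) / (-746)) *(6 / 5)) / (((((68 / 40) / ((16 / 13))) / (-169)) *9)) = 4579328 / 475575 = 9.63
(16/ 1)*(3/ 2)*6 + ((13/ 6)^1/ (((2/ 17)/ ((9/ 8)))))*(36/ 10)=218.59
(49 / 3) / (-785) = -49 / 2355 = -0.02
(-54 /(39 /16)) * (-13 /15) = 96 /5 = 19.20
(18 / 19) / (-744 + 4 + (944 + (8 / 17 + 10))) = 153 / 34637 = 0.00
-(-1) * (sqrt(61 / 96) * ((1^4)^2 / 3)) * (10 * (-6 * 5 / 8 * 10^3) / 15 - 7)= -2507 * sqrt(366) / 72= -666.14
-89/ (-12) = 89/ 12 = 7.42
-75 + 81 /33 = -798 /11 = -72.55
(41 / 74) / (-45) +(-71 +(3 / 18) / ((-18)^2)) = -25538683 / 359640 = -71.01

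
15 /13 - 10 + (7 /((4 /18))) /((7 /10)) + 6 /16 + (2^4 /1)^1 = 5463 /104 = 52.53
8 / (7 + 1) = 1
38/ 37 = 1.03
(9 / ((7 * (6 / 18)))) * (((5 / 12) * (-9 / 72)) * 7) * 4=-45 / 8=-5.62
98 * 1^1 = 98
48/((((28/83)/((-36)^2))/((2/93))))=860544/217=3965.64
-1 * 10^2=-100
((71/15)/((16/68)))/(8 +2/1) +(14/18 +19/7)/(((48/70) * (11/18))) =2069/200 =10.34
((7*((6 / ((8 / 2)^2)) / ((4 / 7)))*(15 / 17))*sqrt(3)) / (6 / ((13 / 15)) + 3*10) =1911*sqrt(3) / 17408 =0.19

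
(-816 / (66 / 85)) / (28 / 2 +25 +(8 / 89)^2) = -91566760 / 3398813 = -26.94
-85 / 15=-17 / 3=-5.67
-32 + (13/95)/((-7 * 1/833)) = -4587/95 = -48.28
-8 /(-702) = 4 /351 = 0.01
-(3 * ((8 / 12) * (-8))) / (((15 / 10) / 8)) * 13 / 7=3328 / 21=158.48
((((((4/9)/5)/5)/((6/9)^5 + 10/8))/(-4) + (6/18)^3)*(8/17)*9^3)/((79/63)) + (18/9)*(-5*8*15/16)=-2964634203/45091225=-65.75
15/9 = 5/3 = 1.67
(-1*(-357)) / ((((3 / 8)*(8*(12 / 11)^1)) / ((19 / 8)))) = 24871 / 96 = 259.07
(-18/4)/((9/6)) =-3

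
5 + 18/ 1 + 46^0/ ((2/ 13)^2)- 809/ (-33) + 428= 68345/ 132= 517.77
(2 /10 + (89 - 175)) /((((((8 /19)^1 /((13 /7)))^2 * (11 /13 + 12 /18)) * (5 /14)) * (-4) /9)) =9186674211 /1321600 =6951.18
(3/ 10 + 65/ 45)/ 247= 157/ 22230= 0.01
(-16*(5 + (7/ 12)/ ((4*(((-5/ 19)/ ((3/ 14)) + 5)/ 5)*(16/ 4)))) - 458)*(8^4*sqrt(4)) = -189786112/ 43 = -4413630.51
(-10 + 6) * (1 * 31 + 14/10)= -129.60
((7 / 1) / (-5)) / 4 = -7 / 20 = -0.35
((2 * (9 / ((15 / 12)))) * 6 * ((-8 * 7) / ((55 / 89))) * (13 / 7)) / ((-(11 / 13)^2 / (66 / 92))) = 1013643072 / 69575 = 14569.07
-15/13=-1.15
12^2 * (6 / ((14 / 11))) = 4752 / 7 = 678.86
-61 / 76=-0.80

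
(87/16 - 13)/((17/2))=-121/136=-0.89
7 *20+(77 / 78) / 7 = 10931 / 78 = 140.14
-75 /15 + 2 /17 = -83 /17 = -4.88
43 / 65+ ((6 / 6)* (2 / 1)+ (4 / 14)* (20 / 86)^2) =2252139 / 841295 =2.68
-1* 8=-8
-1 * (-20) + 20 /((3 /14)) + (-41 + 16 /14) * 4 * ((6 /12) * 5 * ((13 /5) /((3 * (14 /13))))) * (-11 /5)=601961 /735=818.99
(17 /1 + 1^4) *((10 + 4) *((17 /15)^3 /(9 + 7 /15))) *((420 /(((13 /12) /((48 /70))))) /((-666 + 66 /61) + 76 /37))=-15.54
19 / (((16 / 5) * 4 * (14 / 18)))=855 / 448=1.91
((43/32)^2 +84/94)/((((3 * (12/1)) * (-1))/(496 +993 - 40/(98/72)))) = -9291364631/84897792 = -109.44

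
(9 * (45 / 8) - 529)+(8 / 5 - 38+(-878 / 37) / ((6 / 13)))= -2513881 / 4440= -566.19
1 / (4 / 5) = 5 / 4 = 1.25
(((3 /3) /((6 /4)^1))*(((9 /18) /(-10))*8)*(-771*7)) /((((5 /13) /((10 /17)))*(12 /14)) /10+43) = 1309672 /39181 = 33.43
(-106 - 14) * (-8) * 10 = 9600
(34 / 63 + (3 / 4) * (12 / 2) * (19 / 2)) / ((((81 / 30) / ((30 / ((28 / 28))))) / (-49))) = -1909075 / 81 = -23568.83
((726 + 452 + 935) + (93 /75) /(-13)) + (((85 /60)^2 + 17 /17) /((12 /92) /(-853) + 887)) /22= 302857865017579 /143337205440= 2112.90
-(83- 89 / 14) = -76.64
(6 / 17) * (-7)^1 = -42 / 17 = -2.47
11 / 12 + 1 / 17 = 199 / 204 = 0.98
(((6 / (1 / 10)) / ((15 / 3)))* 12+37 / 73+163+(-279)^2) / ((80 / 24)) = 17114523 / 730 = 23444.55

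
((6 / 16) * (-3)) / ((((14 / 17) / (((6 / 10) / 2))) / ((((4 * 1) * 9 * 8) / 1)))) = -118.03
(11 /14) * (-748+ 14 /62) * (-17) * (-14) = -4334847 /31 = -139833.77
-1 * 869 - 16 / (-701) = -609153 / 701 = -868.98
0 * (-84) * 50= 0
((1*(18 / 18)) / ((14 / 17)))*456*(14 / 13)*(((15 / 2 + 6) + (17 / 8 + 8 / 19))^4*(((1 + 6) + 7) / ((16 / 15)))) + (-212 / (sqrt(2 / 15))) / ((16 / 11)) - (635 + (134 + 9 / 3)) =189498610668387851 / 365228032 - 583*sqrt(30) / 8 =518849727.52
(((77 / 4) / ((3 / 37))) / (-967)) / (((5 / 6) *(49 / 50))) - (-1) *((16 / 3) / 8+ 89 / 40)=2104643 / 812280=2.59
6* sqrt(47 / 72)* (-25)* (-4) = 50* sqrt(94) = 484.77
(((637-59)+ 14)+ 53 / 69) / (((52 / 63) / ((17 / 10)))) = 14601657 / 11960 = 1220.87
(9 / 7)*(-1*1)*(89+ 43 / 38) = -30825 / 266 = -115.88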